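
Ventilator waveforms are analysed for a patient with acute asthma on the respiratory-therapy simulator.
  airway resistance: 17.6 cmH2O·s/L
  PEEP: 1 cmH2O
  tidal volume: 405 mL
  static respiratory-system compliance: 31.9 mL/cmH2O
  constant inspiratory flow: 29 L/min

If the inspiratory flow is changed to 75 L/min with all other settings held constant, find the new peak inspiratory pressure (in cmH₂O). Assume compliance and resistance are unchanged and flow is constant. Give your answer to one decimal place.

Flow: 29 L/min ÷ 60 = 0.4833 L/s.
New flow: 75 L/min ÷ 60 = 1.25 L/s.
PIP = Vt/C + R·V̇ + PEEP (constant-flow equation of motion).
Only the resistive term changes: ΔPIP = R × ΔV̇ = 17.6 × (1.25 − 0.4833) = 17.6 × 0.7667 = 13.494 cmH2O.
Original PIP = 405/31.9 + 17.6×0.4833 + 1 = 22.202 cmH2O; new PIP = 22.202 + (13.494) = 35.696 cmH2O.

35.7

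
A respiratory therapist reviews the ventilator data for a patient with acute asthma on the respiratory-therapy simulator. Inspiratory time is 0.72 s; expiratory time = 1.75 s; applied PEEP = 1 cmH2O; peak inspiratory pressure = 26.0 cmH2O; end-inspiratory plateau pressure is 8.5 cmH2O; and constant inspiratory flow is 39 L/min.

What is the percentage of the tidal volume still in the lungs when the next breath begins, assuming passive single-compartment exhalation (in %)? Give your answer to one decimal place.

35.3

Flow: 39 L/min ÷ 60 = 0.65 L/s.
Vt = flow × Ti = 0.65 L/s × 0.72 s × 1000 mL/L = 468.0 mL.
R = (PIP − Pplat)/V̇ = (26.0 − 8.5) / 0.65 = 17.5/0.65 = 26.923 cmH2O·s/L.
C = Vt/(Pplat − PEEP) = 468.0 / (8.5 − 1) = 468.0/7.5 = 62.4 mL/cmH2O.
τ = R × C = 26.923 × 0.0624 L/cmH2O = 1.68 s.
Fraction remaining at end-expiration = e^(−Te/τ) = e^(−1.75/1.68) = 0.3529 → 35.29%.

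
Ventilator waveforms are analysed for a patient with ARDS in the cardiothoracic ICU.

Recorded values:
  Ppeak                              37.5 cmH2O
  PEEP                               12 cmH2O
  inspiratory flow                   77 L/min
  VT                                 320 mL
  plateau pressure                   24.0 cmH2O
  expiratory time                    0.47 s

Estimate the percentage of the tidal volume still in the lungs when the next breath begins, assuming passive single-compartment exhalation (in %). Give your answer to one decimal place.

18.7

Flow: 77 L/min ÷ 60 = 1.2833 L/s.
R = (PIP − Pplat)/V̇ = (37.5 − 24.0) / 1.2833 = 13.5/1.2833 = 10.52 cmH2O·s/L.
C = Vt/(Pplat − PEEP) = 320.0 / (24.0 − 12) = 320.0/12.0 = 26.667 mL/cmH2O.
τ = R × C = 10.52 × 0.02667 L/cmH2O = 0.2806 s.
Fraction remaining at end-expiration = e^(−Te/τ) = e^(−0.47/0.2806) = 0.1873 → 18.73%.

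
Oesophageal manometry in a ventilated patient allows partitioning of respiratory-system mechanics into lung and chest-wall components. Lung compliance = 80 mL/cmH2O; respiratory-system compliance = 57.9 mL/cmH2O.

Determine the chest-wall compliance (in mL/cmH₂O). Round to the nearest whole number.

1/Ccw = 1/Crs − 1/CL.
1/Ccw = 1/57.9 − 1/80 = 0.004771.
Ccw = 209.6 mL/cmH2O.

210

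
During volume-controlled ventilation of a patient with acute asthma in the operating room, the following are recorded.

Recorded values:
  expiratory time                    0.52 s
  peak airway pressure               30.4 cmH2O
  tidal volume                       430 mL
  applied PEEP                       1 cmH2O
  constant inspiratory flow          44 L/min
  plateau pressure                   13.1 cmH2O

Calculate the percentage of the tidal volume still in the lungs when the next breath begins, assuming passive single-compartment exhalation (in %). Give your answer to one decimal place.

Flow: 44 L/min ÷ 60 = 0.7333 L/s.
R = (PIP − Pplat)/V̇ = (30.4 − 13.1) / 0.7333 = 17.3/0.7333 = 23.592 cmH2O·s/L.
C = Vt/(Pplat − PEEP) = 430.0 / (13.1 − 1) = 430.0/12.1 = 35.537 mL/cmH2O.
τ = R × C = 23.592 × 0.03554 L/cmH2O = 0.8385 s.
Fraction remaining at end-expiration = e^(−Te/τ) = e^(−0.52/0.8385) = 0.5379 → 53.79%.

53.8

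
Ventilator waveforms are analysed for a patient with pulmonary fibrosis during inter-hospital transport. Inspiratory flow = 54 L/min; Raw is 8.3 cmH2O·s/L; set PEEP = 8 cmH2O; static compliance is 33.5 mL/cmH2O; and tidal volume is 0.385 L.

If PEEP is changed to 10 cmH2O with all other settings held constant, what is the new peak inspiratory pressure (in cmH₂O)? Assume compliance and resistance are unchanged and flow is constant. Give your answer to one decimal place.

29.0

Flow: 54 L/min ÷ 60 = 0.9 L/s.
PIP = Vt/C + R·V̇ + PEEP (constant-flow equation of motion).
Only the baseline term changes: ΔPIP = ΔPEEP = 10 − 8 = 2.0 cmH2O.
Original PIP = 385/33.5 + 8.3×0.9 + 8 = 26.963 cmH2O; new PIP = 26.963 + (2.0) = 28.963 cmH2O.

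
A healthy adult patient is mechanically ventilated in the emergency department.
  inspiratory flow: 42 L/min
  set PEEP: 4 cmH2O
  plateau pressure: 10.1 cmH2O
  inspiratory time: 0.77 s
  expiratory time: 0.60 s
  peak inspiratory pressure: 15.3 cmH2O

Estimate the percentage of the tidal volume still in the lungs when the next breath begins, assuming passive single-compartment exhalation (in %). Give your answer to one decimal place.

40.1

Flow: 42 L/min ÷ 60 = 0.7 L/s.
Vt = flow × Ti = 0.7 L/s × 0.77 s × 1000 mL/L = 539.0 mL.
R = (PIP − Pplat)/V̇ = (15.3 − 10.1) / 0.7 = 5.2/0.7 = 7.429 cmH2O·s/L.
C = Vt/(Pplat − PEEP) = 539.0 / (10.1 − 4) = 539.0/6.1 = 88.361 mL/cmH2O.
τ = R × C = 7.429 × 0.08836 L/cmH2O = 0.6564 s.
Fraction remaining at end-expiration = e^(−Te/τ) = e^(−0.60/0.6564) = 0.4009 → 40.09%.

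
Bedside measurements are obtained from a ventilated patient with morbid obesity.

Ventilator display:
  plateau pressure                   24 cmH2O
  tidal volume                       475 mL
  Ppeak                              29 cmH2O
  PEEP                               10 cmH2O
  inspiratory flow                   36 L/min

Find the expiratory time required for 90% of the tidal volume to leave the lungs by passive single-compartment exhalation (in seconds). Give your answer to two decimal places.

0.65

Flow: 36 L/min ÷ 60 = 0.6 L/s.
R = (PIP − Pplat)/V̇ = (29 − 24) / 0.6 = 5.0/0.6 = 8.333 cmH2O·s/L.
C = Vt/(Pplat − PEEP) = 475.0 / (24 − 10) = 475.0/14.0 = 33.929 mL/cmH2O.
τ = R × C = 8.333 × 0.03393 L/cmH2O = 0.2827 s.
t = −τ·ln(1 − 0.90) = −0.2827·ln(0.1) = 0.6509 s.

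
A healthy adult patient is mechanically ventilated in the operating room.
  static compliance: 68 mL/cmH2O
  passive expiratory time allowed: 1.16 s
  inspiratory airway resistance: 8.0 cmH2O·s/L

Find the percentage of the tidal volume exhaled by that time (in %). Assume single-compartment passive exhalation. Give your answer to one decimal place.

88.1

τ = R × C = 8.0 × 68 mL/cmH2O = 8.0 × 0.068 L/cmH2O = 0.544 s.
Passive exhalation: V(t)/V₀ = e^(−t/τ) = e^(−1.16/0.544) = 0.1186.
Fraction exhaled = 1 − 0.1186 = 0.8814 → 88.14%.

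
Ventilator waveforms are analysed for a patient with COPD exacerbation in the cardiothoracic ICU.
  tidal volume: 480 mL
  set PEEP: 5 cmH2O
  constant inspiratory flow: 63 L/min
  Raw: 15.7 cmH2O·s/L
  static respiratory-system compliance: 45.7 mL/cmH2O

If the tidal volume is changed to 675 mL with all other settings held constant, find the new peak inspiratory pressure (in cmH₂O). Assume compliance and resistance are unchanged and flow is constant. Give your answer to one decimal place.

36.3

Flow: 63 L/min ÷ 60 = 1.05 L/s.
PIP = Vt/C + R·V̇ + PEEP (constant-flow equation of motion).
Only the elastic term changes: ΔPIP = ΔVt / C = (675 − 480) / 45.7 = 4.267 cmH2O.
Original PIP = 480/45.7 + 15.7×1.05 + 5 = 31.988 cmH2O; new PIP = 31.988 + (4.267) = 36.255 cmH2O.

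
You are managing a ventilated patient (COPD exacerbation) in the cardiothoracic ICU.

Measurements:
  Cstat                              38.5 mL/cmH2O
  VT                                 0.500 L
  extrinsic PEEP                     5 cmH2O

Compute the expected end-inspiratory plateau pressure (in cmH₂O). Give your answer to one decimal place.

Pplat = PEEP + Vt / Cstat = 5 + 500 / 38.5 = 5 + 12.987 = 17.987 cmH2O.

18.0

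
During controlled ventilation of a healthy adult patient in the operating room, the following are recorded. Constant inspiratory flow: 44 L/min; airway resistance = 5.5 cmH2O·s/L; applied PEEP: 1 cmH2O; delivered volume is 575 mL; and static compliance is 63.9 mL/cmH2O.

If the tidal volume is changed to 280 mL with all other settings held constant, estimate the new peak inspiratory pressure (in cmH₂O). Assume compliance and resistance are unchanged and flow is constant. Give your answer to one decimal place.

9.4

Flow: 44 L/min ÷ 60 = 0.7333 L/s.
PIP = Vt/C + R·V̇ + PEEP (constant-flow equation of motion).
Only the elastic term changes: ΔPIP = ΔVt / C = (280 − 575) / 63.9 = -4.617 cmH2O.
Original PIP = 575/63.9 + 5.5×0.7333 + 1 = 14.032 cmH2O; new PIP = 14.032 + (-4.617) = 9.415 cmH2O.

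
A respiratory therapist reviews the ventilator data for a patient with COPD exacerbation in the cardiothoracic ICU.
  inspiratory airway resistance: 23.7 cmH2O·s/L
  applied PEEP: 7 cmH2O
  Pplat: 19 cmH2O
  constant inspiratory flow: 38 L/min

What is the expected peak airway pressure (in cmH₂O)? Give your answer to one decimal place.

34.0

Flow: 38 L/min ÷ 60 = 0.6333 L/s.
PIP = Pplat + Raw × flow = 19 + 23.7 × 0.6333 = 19 + 15.009 = 34.009 cmH2O.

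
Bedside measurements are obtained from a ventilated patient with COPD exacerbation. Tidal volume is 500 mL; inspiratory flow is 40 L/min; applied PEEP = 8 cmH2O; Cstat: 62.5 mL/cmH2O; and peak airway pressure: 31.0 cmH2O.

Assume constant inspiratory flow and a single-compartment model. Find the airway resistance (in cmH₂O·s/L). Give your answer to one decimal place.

22.5

Flow: 40 L/min ÷ 60 = 0.6667 L/s.
Equation of motion (constant flow): PIP = Vt/C + R·V̇ + PEEP.
R·V̇ = PIP − Vt/C − PEEP = 31.0 − 500/62.5 − 8 = 31.0 − 8.0 − 8 = 15.0 cmH2O.
R = 15.0 / 0.6667 = 22.499 cmH2O·s/L.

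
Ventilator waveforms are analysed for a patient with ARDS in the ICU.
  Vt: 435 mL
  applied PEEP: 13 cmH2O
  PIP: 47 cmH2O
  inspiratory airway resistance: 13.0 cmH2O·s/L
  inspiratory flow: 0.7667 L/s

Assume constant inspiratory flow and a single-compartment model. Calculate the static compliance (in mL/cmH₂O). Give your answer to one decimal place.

18.1

Equation of motion (constant flow): PIP = Vt/C + R·V̇ + PEEP.
Vt/C = PIP − R·V̇ − PEEP = 47 − 13.0×0.7667 − 13 = 47 − 9.967 − 13 = 24.033 cmH2O.
C = Vt / 24.033 = 435 / 24.033 = 18.1 mL/cmH2O.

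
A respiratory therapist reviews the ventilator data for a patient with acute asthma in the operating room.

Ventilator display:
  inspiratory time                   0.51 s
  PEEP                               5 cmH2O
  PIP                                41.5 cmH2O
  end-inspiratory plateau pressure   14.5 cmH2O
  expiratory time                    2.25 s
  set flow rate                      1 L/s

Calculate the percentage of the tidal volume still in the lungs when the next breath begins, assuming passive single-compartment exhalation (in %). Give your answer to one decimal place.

Vt = flow × Ti = 1 L/s × 0.51 s × 1000 mL/L = 510.0 mL.
R = (PIP − Pplat)/V̇ = (41.5 − 14.5) / 1 = 27.0/1 = 27.0 cmH2O·s/L.
C = Vt/(Pplat − PEEP) = 510.0 / (14.5 − 5) = 510.0/9.5 = 53.684 mL/cmH2O.
τ = R × C = 27.0 × 0.05368 L/cmH2O = 1.449 s.
Fraction remaining at end-expiration = e^(−Te/τ) = e^(−2.25/1.449) = 0.2117 → 21.17%.

21.2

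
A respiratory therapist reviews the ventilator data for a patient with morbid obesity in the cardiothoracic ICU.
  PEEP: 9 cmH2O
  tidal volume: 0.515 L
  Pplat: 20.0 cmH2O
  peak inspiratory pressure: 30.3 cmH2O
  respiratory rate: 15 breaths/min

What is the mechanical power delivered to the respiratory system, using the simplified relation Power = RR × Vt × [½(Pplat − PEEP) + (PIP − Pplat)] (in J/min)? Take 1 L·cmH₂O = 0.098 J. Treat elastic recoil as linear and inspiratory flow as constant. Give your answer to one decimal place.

12.0

Per-breath work = Vt × [½(Pplat−PEEP) + (PIP−Pplat)] = 0.515 × [0.5×11.0 + 10.3] = 0.515 × 15.8 = 8.137 L·cmH2O.
Power = 15 × 8.137 = 122.06 L·cmH2O/min.
× 0.098 J/(L·cmH2O) → 11.962 J/min.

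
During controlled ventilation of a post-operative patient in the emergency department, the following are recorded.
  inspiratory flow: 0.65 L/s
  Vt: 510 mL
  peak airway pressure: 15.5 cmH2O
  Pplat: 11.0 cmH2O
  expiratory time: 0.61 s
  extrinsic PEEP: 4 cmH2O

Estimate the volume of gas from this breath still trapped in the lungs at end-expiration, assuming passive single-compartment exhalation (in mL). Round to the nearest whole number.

R = (PIP − Pplat)/V̇ = (15.5 − 11.0) / 0.65 = 4.5/0.65 = 6.923 cmH2O·s/L.
C = Vt/(Pplat − PEEP) = 510.0 / (11.0 − 4) = 510.0/7.0 = 72.857 mL/cmH2O.
τ = R × C = 6.923 × 0.07286 L/cmH2O = 0.5044 s.
Fraction remaining = e^(−Te/τ) = e^(−0.61/0.5044) = 0.2984.
Trapped volume = 510.0 × 0.2984 = 152.18 mL.

152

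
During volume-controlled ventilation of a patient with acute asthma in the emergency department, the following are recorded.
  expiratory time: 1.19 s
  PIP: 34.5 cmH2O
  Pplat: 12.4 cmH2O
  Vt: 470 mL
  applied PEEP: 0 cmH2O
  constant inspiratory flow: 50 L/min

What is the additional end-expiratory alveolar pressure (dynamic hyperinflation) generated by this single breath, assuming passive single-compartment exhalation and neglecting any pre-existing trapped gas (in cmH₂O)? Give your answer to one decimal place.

Flow: 50 L/min ÷ 60 = 0.8333 L/s.
R = (PIP − Pplat)/V̇ = (34.5 − 12.4) / 0.8333 = 22.1/0.8333 = 26.521 cmH2O·s/L.
C = Vt/(Pplat − PEEP) = 470.0 / (12.4 − 0) = 470.0/12.4 = 37.903 mL/cmH2O.
τ = R × C = 26.521 × 0.0379 L/cmH2O = 1.005 s.
Fraction remaining = e^(−Te/τ) = e^(−1.19/1.005) = 0.306; trapped volume = 470.0 × 0.306 = 143.82 mL.
Additional alveolar pressure from trapping ≈ V_trapped / C = 143.82 / 37.903 = 3.794 cmH2O.

3.8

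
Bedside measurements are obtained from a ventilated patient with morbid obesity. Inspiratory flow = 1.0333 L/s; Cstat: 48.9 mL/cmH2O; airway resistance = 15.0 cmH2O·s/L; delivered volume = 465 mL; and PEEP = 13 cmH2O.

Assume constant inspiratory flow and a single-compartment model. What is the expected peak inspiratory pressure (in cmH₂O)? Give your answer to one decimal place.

38.0

Equation of motion (constant flow): PIP = Vt/C + R·V̇ + PEEP.
PIP = 465/48.9 + 15.0×1.0333 + 13 = 9.509 + 15.5 + 13 = 38.009 cmH2O.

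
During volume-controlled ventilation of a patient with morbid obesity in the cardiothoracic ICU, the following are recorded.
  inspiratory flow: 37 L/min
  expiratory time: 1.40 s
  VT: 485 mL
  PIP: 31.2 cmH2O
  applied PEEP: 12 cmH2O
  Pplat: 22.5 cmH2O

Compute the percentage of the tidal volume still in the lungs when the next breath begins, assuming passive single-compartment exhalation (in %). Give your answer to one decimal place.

Flow: 37 L/min ÷ 60 = 0.6167 L/s.
R = (PIP − Pplat)/V̇ = (31.2 − 22.5) / 0.6167 = 8.7/0.6167 = 14.107 cmH2O·s/L.
C = Vt/(Pplat − PEEP) = 485.0 / (22.5 − 12) = 485.0/10.5 = 46.19 mL/cmH2O.
τ = R × C = 14.107 × 0.04619 L/cmH2O = 0.6516 s.
Fraction remaining at end-expiration = e^(−Te/τ) = e^(−1.40/0.6516) = 0.1167 → 11.67%.

11.7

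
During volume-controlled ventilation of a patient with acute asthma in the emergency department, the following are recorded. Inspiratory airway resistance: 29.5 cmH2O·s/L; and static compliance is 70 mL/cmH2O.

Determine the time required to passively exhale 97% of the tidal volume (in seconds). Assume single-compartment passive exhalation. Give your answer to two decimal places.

7.24

τ = R × C = 29.5 × 70 mL/cmH2O = 29.5 × 0.070 L/cmH2O = 2.065 s.
Exhaled fraction f = 1 − e^(−t/τ) → t = −τ·ln(1 − f) = −2.065·ln(0.03) = 7.241 s.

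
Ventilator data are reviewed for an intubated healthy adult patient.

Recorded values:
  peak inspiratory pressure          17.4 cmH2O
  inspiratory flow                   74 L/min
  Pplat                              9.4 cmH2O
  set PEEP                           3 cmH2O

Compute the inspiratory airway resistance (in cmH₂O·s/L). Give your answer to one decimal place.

6.5

Flow: 74 L/min ÷ 60 = 1.2333 L/s.
Raw = (PIP − Pplat) / flow = (17.4 − 9.4) / 1.2333 = 8.0 / 1.2333 = 6.487 cmH2O·s/L.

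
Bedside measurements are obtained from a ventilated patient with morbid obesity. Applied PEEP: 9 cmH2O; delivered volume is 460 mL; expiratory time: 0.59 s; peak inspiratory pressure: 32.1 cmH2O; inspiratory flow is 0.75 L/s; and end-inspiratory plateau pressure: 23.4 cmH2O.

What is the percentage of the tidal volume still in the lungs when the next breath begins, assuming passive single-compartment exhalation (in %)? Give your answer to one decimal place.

20.3

R = (PIP − Pplat)/V̇ = (32.1 − 23.4) / 0.75 = 8.7/0.75 = 11.6 cmH2O·s/L.
C = Vt/(Pplat − PEEP) = 460.0 / (23.4 − 9) = 460.0/14.4 = 31.944 mL/cmH2O.
τ = R × C = 11.6 × 0.03194 L/cmH2O = 0.3705 s.
Fraction remaining at end-expiration = e^(−Te/τ) = e^(−0.59/0.3705) = 0.2034 → 20.34%.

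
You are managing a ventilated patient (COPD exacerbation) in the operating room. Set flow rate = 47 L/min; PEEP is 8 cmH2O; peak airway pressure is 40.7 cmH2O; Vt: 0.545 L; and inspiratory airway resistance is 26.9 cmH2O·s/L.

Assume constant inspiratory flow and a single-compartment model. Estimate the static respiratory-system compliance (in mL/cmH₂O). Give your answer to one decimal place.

46.9

Flow: 47 L/min ÷ 60 = 0.7833 L/s.
Equation of motion (constant flow): PIP = Vt/C + R·V̇ + PEEP.
Vt/C = PIP − R·V̇ − PEEP = 40.7 − 26.9×0.7833 − 8 = 40.7 − 21.071 − 8 = 11.629 cmH2O.
C = Vt / 11.629 = 545 / 11.629 = 46.866 mL/cmH2O.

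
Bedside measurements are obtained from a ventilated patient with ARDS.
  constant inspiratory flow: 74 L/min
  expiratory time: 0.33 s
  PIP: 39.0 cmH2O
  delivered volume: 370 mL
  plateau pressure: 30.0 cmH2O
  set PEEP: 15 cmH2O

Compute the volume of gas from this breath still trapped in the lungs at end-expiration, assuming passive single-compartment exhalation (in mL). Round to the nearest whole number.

59

Flow: 74 L/min ÷ 60 = 1.2333 L/s.
R = (PIP − Pplat)/V̇ = (39.0 − 30.0) / 1.2333 = 9.0/1.2333 = 7.297 cmH2O·s/L.
C = Vt/(Pplat − PEEP) = 370.0 / (30.0 − 15) = 370.0/15.0 = 24.667 mL/cmH2O.
τ = R × C = 7.297 × 0.02467 L/cmH2O = 0.18 s.
Fraction remaining = e^(−Te/τ) = e^(−0.33/0.18) = 0.1599.
Trapped volume = 370.0 × 0.1599 = 59.163 mL.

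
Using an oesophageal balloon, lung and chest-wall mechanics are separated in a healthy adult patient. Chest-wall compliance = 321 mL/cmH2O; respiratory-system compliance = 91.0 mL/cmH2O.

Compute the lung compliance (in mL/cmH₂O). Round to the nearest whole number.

1/CL = 1/Crs − 1/Ccw.
1/CL = 1/91.0 − 1/321 = 0.007874.
CL = 127.0 mL/cmH2O.

127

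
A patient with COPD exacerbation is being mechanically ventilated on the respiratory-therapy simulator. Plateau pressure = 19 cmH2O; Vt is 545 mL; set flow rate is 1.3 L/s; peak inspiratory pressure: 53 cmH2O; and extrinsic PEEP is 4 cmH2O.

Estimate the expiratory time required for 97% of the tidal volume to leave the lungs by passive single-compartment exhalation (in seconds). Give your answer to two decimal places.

R = (PIP − Pplat)/V̇ = (53 − 19) / 1.3 = 34.0/1.3 = 26.154 cmH2O·s/L.
C = Vt/(Pplat − PEEP) = 545.0 / (19 − 4) = 545.0/15.0 = 36.333 mL/cmH2O.
τ = R × C = 26.154 × 0.03633 L/cmH2O = 0.9502 s.
t = −τ·ln(1 − 0.97) = −0.9502·ln(0.03) = 3.332 s.

3.33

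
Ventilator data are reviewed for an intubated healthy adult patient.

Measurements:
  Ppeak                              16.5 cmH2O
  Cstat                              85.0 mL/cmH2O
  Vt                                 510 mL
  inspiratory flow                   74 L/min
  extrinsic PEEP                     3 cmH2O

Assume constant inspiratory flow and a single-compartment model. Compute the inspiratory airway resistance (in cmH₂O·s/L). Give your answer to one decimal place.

6.1

Flow: 74 L/min ÷ 60 = 1.2333 L/s.
Equation of motion (constant flow): PIP = Vt/C + R·V̇ + PEEP.
R·V̇ = PIP − Vt/C − PEEP = 16.5 − 510/85.0 − 3 = 16.5 − 6.0 − 3 = 7.5 cmH2O.
R = 7.5 / 1.2333 = 6.081 cmH2O·s/L.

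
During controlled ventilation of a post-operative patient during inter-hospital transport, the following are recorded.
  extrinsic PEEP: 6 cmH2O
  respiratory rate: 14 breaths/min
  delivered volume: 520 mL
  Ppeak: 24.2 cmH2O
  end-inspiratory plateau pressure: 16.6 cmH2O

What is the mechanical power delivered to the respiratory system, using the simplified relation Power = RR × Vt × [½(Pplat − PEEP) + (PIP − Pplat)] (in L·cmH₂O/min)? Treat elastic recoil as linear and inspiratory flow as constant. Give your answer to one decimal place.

93.9

Per-breath work = Vt × [½(Pplat−PEEP) + (PIP−Pplat)] = 0.520 × [0.5×10.6 + 7.6] = 0.520 × 12.9 = 6.708 L·cmH2O.
Power = 14 × 6.708 = 93.912 L·cmH2O/min.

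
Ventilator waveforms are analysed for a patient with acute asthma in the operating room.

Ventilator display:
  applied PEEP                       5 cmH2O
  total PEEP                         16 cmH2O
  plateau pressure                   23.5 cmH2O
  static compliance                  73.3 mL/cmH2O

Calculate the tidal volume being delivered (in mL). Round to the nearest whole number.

End-expiratory occlusion gives total PEEP = 16 cmH2O (intrinsic PEEP = 16 − 5 = 11). Use total PEEP for the elastic gradient.
Vt = Cstat × (Pplat − PEEPtotal) = 73.3 × (23.5 − 16) = 73.3 × 7.5 = 549.75 mL.

550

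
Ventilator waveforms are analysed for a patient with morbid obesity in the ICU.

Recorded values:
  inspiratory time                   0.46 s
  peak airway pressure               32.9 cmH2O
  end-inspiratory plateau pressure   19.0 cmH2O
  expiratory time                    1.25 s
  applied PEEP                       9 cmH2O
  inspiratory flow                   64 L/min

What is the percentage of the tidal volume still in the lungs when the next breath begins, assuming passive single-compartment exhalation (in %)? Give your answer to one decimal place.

14.2

Flow: 64 L/min ÷ 60 = 1.0667 L/s.
Vt = flow × Ti = 1.0667 L/s × 0.46 s × 1000 mL/L = 490.68 mL.
R = (PIP − Pplat)/V̇ = (32.9 − 19.0) / 1.0667 = 13.9/1.0667 = 13.031 cmH2O·s/L.
C = Vt/(Pplat − PEEP) = 490.68 / (19.0 − 9) = 490.68/10.0 = 49.068 mL/cmH2O.
τ = R × C = 13.031 × 0.04907 L/cmH2O = 0.6394 s.
Fraction remaining at end-expiration = e^(−Te/τ) = e^(−1.25/0.6394) = 0.1416 → 14.16%.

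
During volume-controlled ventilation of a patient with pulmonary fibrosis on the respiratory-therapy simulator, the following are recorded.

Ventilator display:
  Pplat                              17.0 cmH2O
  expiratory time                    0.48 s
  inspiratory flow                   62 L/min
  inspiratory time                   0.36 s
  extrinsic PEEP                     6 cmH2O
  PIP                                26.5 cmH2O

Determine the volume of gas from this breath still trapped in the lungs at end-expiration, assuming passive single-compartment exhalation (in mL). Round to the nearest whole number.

Flow: 62 L/min ÷ 60 = 1.0333 L/s.
Vt = flow × Ti = 1.0333 L/s × 0.36 s × 1000 mL/L = 371.99 mL.
R = (PIP − Pplat)/V̇ = (26.5 − 17.0) / 1.0333 = 9.5/1.0333 = 9.194 cmH2O·s/L.
C = Vt/(Pplat − PEEP) = 371.99 / (17.0 − 6) = 371.99/11.0 = 33.817 mL/cmH2O.
τ = R × C = 9.194 × 0.03382 L/cmH2O = 0.3109 s.
Fraction remaining = e^(−Te/τ) = e^(−0.48/0.3109) = 0.2135.
Trapped volume = 371.99 × 0.2135 = 79.42 mL.

79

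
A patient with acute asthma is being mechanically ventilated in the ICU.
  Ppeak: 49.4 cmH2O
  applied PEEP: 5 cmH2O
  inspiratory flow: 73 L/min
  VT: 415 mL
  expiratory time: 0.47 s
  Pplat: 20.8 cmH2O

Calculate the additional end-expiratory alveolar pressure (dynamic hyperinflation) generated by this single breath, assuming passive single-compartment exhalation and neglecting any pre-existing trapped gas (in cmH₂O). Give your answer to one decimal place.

Flow: 73 L/min ÷ 60 = 1.2167 L/s.
R = (PIP − Pplat)/V̇ = (49.4 − 20.8) / 1.2167 = 28.6/1.2167 = 23.506 cmH2O·s/L.
C = Vt/(Pplat − PEEP) = 415.0 / (20.8 − 5) = 415.0/15.8 = 26.266 mL/cmH2O.
τ = R × C = 23.506 × 0.02627 L/cmH2O = 0.6175 s.
Fraction remaining = e^(−Te/τ) = e^(−0.47/0.6175) = 0.4671; trapped volume = 415.0 × 0.4671 = 193.85 mL.
Additional alveolar pressure from trapping ≈ V_trapped / C = 193.85 / 26.266 = 7.38 cmH2O.

7.4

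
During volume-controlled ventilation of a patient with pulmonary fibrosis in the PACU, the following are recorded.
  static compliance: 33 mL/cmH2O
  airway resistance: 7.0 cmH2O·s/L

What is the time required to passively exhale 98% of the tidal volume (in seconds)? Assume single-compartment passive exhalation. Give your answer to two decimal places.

0.90

τ = R × C = 7.0 × 33 mL/cmH2O = 7.0 × 0.033 L/cmH2O = 0.231 s.
Exhaled fraction f = 1 − e^(−t/τ) → t = −τ·ln(1 − f) = −0.231·ln(0.02) = 0.9037 s.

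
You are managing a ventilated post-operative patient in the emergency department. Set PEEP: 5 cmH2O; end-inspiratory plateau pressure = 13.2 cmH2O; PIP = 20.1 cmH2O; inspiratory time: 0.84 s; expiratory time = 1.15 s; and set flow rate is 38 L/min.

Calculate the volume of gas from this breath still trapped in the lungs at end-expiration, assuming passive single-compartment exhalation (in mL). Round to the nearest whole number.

Flow: 38 L/min ÷ 60 = 0.6333 L/s.
Vt = flow × Ti = 0.6333 L/s × 0.84 s × 1000 mL/L = 531.97 mL.
R = (PIP − Pplat)/V̇ = (20.1 − 13.2) / 0.6333 = 6.9/0.6333 = 10.895 cmH2O·s/L.
C = Vt/(Pplat − PEEP) = 531.97 / (13.2 − 5) = 531.97/8.2 = 64.874 mL/cmH2O.
τ = R × C = 10.895 × 0.06487 L/cmH2O = 0.7068 s.
Fraction remaining = e^(−Te/τ) = e^(−1.15/0.7068) = 0.1965.
Trapped volume = 531.97 × 0.1965 = 104.53 mL.

105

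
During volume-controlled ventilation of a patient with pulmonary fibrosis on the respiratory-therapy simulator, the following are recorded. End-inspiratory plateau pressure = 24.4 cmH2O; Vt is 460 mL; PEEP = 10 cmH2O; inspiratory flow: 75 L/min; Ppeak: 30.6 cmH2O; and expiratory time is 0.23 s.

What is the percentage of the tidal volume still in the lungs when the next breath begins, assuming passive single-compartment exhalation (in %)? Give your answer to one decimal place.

Flow: 75 L/min ÷ 60 = 1.25 L/s.
R = (PIP − Pplat)/V̇ = (30.6 − 24.4) / 1.25 = 6.2/1.25 = 4.96 cmH2O·s/L.
C = Vt/(Pplat − PEEP) = 460.0 / (24.4 − 10) = 460.0/14.4 = 31.944 mL/cmH2O.
τ = R × C = 4.96 × 0.03194 L/cmH2O = 0.1584 s.
Fraction remaining at end-expiration = e^(−Te/τ) = e^(−0.23/0.1584) = 0.2341 → 23.41%.

23.4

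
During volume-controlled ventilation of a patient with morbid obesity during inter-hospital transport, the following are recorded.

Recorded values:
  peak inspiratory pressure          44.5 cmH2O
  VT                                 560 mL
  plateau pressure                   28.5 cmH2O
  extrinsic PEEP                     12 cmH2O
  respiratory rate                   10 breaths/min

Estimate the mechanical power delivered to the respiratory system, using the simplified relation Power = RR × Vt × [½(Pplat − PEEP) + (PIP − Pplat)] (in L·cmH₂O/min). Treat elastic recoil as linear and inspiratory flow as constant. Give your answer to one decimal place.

135.8

Per-breath work = Vt × [½(Pplat−PEEP) + (PIP−Pplat)] = 0.560 × [0.5×16.5 + 16.0] = 0.560 × 24.25 = 13.58 L·cmH2O.
Power = 10 × 13.58 = 135.8 L·cmH2O/min.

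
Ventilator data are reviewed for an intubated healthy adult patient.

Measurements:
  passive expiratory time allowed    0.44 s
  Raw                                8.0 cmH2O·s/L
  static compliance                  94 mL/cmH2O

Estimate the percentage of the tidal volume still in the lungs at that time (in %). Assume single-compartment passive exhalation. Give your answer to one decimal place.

τ = R × C = 8.0 × 94 mL/cmH2O = 8.0 × 0.094 L/cmH2O = 0.752 s.
Passive exhalation: V(t)/V₀ = e^(−t/τ) = e^(−0.44/0.752) = 0.557.
Fraction remaining = 0.557 → 55.7%.

55.7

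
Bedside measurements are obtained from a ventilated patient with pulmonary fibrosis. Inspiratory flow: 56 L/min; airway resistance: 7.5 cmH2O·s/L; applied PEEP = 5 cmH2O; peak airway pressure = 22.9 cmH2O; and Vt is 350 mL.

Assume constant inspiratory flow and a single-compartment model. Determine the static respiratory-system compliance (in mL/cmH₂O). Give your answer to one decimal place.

32.1

Flow: 56 L/min ÷ 60 = 0.9333 L/s.
Equation of motion (constant flow): PIP = Vt/C + R·V̇ + PEEP.
Vt/C = PIP − R·V̇ − PEEP = 22.9 − 7.5×0.9333 − 5 = 22.9 − 7.0 − 5 = 10.9 cmH2O.
C = Vt / 10.9 = 350 / 10.9 = 32.11 mL/cmH2O.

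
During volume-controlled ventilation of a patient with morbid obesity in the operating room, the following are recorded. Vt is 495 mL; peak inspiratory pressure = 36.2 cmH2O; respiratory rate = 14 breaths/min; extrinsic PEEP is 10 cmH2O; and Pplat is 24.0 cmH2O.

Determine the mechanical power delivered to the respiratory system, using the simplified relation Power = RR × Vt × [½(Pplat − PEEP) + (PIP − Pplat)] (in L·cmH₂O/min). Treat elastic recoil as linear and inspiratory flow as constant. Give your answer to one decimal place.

133.1

Per-breath work = Vt × [½(Pplat−PEEP) + (PIP−Pplat)] = 0.495 × [0.5×14.0 + 12.2] = 0.495 × 19.2 = 9.504 L·cmH2O.
Power = 14 × 9.504 = 133.06 L·cmH2O/min.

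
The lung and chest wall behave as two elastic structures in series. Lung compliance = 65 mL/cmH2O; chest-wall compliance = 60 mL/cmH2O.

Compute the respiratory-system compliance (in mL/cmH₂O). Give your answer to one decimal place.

31.2

Lung and chest wall are elastances in series: 1/Crs = 1/CL + 1/Ccw.
1/Crs = 1/65 + 1/60 = 0.03205.
Crs = 31.201 mL/cmH2O.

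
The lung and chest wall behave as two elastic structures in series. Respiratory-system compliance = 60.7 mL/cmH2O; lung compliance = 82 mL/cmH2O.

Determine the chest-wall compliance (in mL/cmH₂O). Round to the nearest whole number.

234

1/Ccw = 1/Crs − 1/CL.
1/Ccw = 1/60.7 − 1/82 = 0.004279.
Ccw = 233.7 mL/cmH2O.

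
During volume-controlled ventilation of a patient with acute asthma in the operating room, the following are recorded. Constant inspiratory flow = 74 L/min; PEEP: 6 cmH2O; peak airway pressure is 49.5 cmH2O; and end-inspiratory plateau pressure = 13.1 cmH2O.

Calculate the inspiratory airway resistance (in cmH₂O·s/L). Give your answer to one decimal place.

Flow: 74 L/min ÷ 60 = 1.2333 L/s.
Raw = (PIP − Pplat) / flow = (49.5 − 13.1) / 1.2333 = 36.4 / 1.2333 = 29.514 cmH2O·s/L.

29.5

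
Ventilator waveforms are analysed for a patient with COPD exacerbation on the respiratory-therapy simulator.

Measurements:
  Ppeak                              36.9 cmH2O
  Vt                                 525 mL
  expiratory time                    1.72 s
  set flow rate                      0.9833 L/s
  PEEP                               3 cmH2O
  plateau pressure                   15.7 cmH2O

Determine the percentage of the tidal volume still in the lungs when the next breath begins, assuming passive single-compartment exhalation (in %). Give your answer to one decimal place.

14.5

R = (PIP − Pplat)/V̇ = (36.9 − 15.7) / 0.9833 = 21.2/0.9833 = 21.56 cmH2O·s/L.
C = Vt/(Pplat − PEEP) = 525.0 / (15.7 − 3) = 525.0/12.7 = 41.339 mL/cmH2O.
τ = R × C = 21.56 × 0.04134 L/cmH2O = 0.8913 s.
Fraction remaining at end-expiration = e^(−Te/τ) = e^(−1.72/0.8913) = 0.1452 → 14.52%.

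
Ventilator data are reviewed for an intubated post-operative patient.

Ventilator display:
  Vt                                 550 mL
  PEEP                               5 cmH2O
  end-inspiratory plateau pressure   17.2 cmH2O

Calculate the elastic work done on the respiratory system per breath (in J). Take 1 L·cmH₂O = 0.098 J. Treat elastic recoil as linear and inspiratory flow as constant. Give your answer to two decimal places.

Elastic work ≈ ½ × (Pplat − PEEP) × Vt = 0.5 × (17.2 − 5) × 0.550 L = 0.5 × 12.2 × 0.550 = 3.355 L·cmH2O.
× 0.098 J/(L·cmH2O) → 0.3288 J.

0.33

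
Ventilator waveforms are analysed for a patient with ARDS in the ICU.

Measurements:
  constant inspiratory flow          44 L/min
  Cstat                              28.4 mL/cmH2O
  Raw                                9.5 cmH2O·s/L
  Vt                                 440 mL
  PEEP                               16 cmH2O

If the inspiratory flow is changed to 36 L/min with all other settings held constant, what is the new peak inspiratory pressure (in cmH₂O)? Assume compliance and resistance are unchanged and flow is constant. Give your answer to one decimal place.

37.2

Flow: 44 L/min ÷ 60 = 0.7333 L/s.
New flow: 36 L/min ÷ 60 = 0.6 L/s.
PIP = Vt/C + R·V̇ + PEEP (constant-flow equation of motion).
Only the resistive term changes: ΔPIP = R × ΔV̇ = 9.5 × (0.6 − 0.7333) = 9.5 × -0.1333 = -1.266 cmH2O.
Original PIP = 440/28.4 + 9.5×0.7333 + 16 = 38.459 cmH2O; new PIP = 38.459 + (-1.266) = 37.193 cmH2O.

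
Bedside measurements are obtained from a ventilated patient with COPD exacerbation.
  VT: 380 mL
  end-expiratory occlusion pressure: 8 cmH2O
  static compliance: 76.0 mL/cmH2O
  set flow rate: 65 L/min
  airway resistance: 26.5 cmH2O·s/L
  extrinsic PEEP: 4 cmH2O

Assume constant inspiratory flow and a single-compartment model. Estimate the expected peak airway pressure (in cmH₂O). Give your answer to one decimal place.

Flow: 65 L/min ÷ 60 = 1.0833 L/s.
Total PEEP = 8 cmH2O (set 4 + intrinsic 4); this is the baseline alveolar pressure.
Equation of motion (constant flow): PIP = Vt/C + R·V̇ + PEEP.
PIP = 380/76.0 + 26.5×1.0833 + 8 = 5.0 + 28.707 + 8 = 41.707 cmH2O.

41.7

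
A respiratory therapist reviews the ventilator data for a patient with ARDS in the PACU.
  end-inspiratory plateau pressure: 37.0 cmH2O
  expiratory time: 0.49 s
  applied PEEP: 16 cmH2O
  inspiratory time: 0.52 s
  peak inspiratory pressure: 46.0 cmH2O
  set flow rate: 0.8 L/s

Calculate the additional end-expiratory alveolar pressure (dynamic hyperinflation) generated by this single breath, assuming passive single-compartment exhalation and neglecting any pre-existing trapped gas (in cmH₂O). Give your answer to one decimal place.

2.3

Vt = flow × Ti = 0.8 L/s × 0.52 s × 1000 mL/L = 416.0 mL.
R = (PIP − Pplat)/V̇ = (46.0 − 37.0) / 0.8 = 9.0/0.8 = 11.25 cmH2O·s/L.
C = Vt/(Pplat − PEEP) = 416.0 / (37.0 − 16) = 416.0/21.0 = 19.81 mL/cmH2O.
τ = R × C = 11.25 × 0.01981 L/cmH2O = 0.2229 s.
Fraction remaining = e^(−Te/τ) = e^(−0.49/0.2229) = 0.111; trapped volume = 416.0 × 0.111 = 46.176 mL.
Additional alveolar pressure from trapping ≈ V_trapped / C = 46.176 / 19.81 = 2.331 cmH2O.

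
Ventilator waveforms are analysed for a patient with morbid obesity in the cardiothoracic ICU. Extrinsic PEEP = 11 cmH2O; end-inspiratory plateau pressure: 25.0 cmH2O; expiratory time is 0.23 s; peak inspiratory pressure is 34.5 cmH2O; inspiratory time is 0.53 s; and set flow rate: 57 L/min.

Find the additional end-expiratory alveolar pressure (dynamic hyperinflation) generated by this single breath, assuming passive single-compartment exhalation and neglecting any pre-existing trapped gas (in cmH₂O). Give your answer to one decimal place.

Flow: 57 L/min ÷ 60 = 0.95 L/s.
Vt = flow × Ti = 0.95 L/s × 0.53 s × 1000 mL/L = 503.5 mL.
R = (PIP − Pplat)/V̇ = (34.5 − 25.0) / 0.95 = 9.5/0.95 = 10.0 cmH2O·s/L.
C = Vt/(Pplat − PEEP) = 503.5 / (25.0 − 11) = 503.5/14.0 = 35.964 mL/cmH2O.
τ = R × C = 10.0 × 0.03596 L/cmH2O = 0.3596 s.
Fraction remaining = e^(−Te/τ) = e^(−0.23/0.3596) = 0.5275; trapped volume = 503.5 × 0.5275 = 265.6 mL.
Additional alveolar pressure from trapping ≈ V_trapped / C = 265.6 / 35.964 = 7.385 cmH2O.

7.4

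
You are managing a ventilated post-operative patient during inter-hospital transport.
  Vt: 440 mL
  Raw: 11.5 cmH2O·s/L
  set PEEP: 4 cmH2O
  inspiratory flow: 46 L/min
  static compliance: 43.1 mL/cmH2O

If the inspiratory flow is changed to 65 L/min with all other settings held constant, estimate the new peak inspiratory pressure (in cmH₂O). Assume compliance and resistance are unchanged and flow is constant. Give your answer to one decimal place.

26.7

Flow: 46 L/min ÷ 60 = 0.7667 L/s.
New flow: 65 L/min ÷ 60 = 1.0833 L/s.
PIP = Vt/C + R·V̇ + PEEP (constant-flow equation of motion).
Only the resistive term changes: ΔPIP = R × ΔV̇ = 11.5 × (1.0833 − 0.7667) = 11.5 × 0.3166 = 3.641 cmH2O.
Original PIP = 440/43.1 + 11.5×0.7667 + 4 = 23.026 cmH2O; new PIP = 23.026 + (3.641) = 26.667 cmH2O.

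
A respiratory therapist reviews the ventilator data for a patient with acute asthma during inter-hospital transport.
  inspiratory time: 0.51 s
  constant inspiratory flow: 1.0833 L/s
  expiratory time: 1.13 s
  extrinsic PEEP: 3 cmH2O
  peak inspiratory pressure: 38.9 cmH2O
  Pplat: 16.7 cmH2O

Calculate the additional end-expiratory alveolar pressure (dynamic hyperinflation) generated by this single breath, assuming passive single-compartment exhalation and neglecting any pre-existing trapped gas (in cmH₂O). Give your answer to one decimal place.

Vt = flow × Ti = 1.0833 L/s × 0.51 s × 1000 mL/L = 552.48 mL.
R = (PIP − Pplat)/V̇ = (38.9 − 16.7) / 1.0833 = 22.2/1.0833 = 20.493 cmH2O·s/L.
C = Vt/(Pplat − PEEP) = 552.48 / (16.7 − 3) = 552.48/13.7 = 40.327 mL/cmH2O.
τ = R × C = 20.493 × 0.04033 L/cmH2O = 0.8265 s.
Fraction remaining = e^(−Te/τ) = e^(−1.13/0.8265) = 0.2548; trapped volume = 552.48 × 0.2548 = 140.77 mL.
Additional alveolar pressure from trapping ≈ V_trapped / C = 140.77 / 40.327 = 3.491 cmH2O.

3.5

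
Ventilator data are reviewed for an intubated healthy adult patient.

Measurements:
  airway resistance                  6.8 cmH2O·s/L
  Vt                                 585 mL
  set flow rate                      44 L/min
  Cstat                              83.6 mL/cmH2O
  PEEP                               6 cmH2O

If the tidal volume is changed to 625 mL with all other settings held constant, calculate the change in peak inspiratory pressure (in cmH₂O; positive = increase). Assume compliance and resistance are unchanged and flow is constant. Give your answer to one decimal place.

0.5

PIP = Vt/C + R·V̇ + PEEP (constant-flow equation of motion).
Only the elastic term changes: ΔPIP = ΔVt / C = (625 − 585) / 83.6 = 0.4785 cmH2O.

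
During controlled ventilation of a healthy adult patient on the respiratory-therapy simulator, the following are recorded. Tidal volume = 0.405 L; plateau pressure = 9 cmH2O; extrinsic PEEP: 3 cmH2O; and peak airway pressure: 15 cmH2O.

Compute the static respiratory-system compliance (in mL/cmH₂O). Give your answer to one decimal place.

Cstat = Vt / (Pplat − PEEP) = 405 / (9 − 3) = 405 / 6.0 = 67.5 mL/cmH2O.

67.5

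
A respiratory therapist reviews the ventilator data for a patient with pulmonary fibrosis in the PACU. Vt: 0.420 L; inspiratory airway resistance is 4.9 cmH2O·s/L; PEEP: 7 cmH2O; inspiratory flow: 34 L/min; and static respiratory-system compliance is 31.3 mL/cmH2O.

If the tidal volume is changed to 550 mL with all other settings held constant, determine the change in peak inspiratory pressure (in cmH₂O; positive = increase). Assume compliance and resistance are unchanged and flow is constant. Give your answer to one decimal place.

PIP = Vt/C + R·V̇ + PEEP (constant-flow equation of motion).
Only the elastic term changes: ΔPIP = ΔVt / C = (550 − 420) / 31.3 = 4.153 cmH2O.

4.2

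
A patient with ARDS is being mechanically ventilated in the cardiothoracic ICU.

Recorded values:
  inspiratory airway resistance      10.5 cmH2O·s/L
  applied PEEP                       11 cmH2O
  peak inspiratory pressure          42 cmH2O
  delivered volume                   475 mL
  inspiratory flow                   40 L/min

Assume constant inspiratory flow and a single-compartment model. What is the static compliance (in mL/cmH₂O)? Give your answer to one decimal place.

19.8

Flow: 40 L/min ÷ 60 = 0.6667 L/s.
Equation of motion (constant flow): PIP = Vt/C + R·V̇ + PEEP.
Vt/C = PIP − R·V̇ − PEEP = 42 − 10.5×0.6667 − 11 = 42 − 7.0 − 11 = 24.0 cmH2O.
C = Vt / 24.0 = 475 / 24.0 = 19.792 mL/cmH2O.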